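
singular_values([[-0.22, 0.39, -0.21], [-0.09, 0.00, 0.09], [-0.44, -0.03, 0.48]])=[0.66, 0.49, 0.0]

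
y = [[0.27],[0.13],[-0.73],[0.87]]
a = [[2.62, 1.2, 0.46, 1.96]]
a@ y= [[2.23]]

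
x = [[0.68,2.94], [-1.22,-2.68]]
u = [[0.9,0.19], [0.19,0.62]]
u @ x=[[0.38,2.14], [-0.63,-1.10]]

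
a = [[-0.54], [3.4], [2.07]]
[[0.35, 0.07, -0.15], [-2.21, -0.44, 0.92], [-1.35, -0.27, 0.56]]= a@ [[-0.65, -0.13, 0.27]]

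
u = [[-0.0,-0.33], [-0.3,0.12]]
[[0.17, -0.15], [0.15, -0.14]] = u@[[-0.71, 0.64], [-0.51, 0.46]]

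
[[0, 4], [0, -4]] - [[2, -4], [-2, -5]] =[[-2, 8], [2, 1]]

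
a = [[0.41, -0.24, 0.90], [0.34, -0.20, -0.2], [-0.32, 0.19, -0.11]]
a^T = [[0.41, 0.34, -0.32],[-0.24, -0.2, 0.19],[0.9, -0.20, -0.11]]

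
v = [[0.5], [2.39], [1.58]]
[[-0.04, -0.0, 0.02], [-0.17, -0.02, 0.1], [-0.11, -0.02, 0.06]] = v @[[-0.07,-0.01,0.04]]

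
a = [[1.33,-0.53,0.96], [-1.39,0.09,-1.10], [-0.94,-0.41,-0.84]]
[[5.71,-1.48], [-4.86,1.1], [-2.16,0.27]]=a@ [[4.49, 5.68],[-2.1, 2.62],[-1.43, -7.96]]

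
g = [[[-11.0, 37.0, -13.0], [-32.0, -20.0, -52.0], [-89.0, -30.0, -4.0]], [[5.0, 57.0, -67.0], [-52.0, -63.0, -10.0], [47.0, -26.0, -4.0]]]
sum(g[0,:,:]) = -214.0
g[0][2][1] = -30.0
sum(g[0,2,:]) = -123.0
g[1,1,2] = -10.0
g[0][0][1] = 37.0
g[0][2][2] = -4.0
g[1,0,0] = 5.0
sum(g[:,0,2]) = -80.0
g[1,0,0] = 5.0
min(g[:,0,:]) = -67.0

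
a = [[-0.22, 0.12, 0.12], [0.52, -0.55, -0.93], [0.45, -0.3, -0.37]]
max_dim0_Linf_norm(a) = 0.93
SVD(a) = [[-0.18, -0.51, 0.84], [0.87, -0.49, -0.10], [0.46, 0.71, 0.53]] @ diag([1.3769282599964627, 0.22015059395607708, 0.0015108950662702035]) @ [[0.51, -0.46, -0.73], [0.81, -0.03, 0.59], [-0.29, -0.89, 0.36]]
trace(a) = -1.14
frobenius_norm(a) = 1.39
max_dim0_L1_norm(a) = 1.42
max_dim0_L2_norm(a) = 1.01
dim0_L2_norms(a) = [0.72, 0.64, 1.01]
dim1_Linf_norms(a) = [0.22, 0.93, 0.45]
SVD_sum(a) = [[-0.13, 0.12, 0.18], [0.61, -0.55, -0.87], [0.32, -0.29, -0.46]] + [[-0.09, 0.0, -0.07], [-0.09, 0.00, -0.06], [0.13, -0.0, 0.09]] + [[-0.0, -0.0, 0.0], [0.0, 0.00, -0.0], [-0.00, -0.00, 0.0]]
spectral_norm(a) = 1.38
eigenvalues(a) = [-1.13, -0.03, 0.02]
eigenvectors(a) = [[-0.17,0.36,-0.25],[0.88,0.88,-0.88],[0.45,-0.3,0.40]]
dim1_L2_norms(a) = [0.28, 1.2, 0.66]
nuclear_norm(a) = 1.60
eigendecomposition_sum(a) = [[-0.14, 0.11, 0.16], [0.73, -0.57, -0.81], [0.37, -0.29, -0.42]] + [[-0.05, 0.0, -0.03], [-0.13, 0.01, -0.07], [0.04, -0.00, 0.02]] + [[-0.02, 0.0, -0.01], [-0.07, 0.01, -0.05], [0.03, -0.01, 0.02]]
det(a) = 0.00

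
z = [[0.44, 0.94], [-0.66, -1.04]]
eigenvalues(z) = [(-0.3+0.27j), (-0.3-0.27j)]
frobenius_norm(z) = 1.61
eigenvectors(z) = [[0.77+0.00j, (0.77-0j)],[(-0.6+0.22j), (-0.6-0.22j)]]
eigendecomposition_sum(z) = [[0.22+0.55j, (0.47+0.52j)], [-0.33-0.37j, -0.52-0.28j]] + [[0.22-0.55j, (0.47-0.52j)],[-0.33+0.37j, (-0.52+0.28j)]]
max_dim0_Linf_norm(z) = 1.04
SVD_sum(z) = [[0.51, 0.90],[-0.6, -1.07]] + [[-0.07, 0.04], [-0.06, 0.03]]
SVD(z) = [[-0.64, 0.77], [0.77, 0.64]] @ diag([1.6075271898822623, 0.10127355918124385]) @ [[-0.49, -0.87], [-0.87, 0.49]]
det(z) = 0.16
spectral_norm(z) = 1.61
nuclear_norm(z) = 1.71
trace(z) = -0.60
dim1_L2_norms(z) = [1.04, 1.23]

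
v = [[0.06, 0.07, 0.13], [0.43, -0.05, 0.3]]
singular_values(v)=[0.54, 0.11]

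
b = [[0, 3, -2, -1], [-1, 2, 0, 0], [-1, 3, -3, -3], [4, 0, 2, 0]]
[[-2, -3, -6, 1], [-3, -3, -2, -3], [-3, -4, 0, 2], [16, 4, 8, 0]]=b@[[3, 1, 0, 1], [0, -1, -1, -1], [2, 0, 4, -2], [-2, 0, -5, 0]]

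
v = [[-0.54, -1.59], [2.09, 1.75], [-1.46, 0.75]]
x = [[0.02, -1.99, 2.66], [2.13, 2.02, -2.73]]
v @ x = [[-3.4, -2.14, 2.9], [3.77, -0.62, 0.78], [1.57, 4.42, -5.93]]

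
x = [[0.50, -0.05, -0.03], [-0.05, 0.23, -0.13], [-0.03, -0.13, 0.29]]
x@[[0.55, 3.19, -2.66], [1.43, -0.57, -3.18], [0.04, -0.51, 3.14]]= [[0.20, 1.64, -1.27], [0.30, -0.22, -1.01], [-0.19, -0.17, 1.4]]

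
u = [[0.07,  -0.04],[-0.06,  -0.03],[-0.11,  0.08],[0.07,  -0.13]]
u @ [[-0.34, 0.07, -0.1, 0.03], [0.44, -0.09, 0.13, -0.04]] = [[-0.04, 0.01, -0.01, 0.00], [0.01, -0.00, 0.00, -0.0], [0.07, -0.01, 0.02, -0.01], [-0.08, 0.02, -0.02, 0.01]]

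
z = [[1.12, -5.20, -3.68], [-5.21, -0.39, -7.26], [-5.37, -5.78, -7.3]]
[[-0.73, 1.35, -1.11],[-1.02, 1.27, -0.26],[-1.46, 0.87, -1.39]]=z @ [[0.05,0.28,0.02], [0.08,0.07,0.21], [0.10,-0.38,0.01]]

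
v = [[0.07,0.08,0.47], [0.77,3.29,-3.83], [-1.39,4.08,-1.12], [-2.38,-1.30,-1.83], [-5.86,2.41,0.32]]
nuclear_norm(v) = 16.22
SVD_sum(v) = [[0.09,-0.08,0.03], [-1.87,1.73,-0.72], [-2.79,2.59,-1.08], [-0.94,0.87,-0.36], [-3.97,3.68,-1.53]] + [[-0.11,-0.08,0.09], [2.86,2.13,-2.31], [1.16,0.86,-0.93], [-0.85,-0.63,0.68], [-1.96,-1.46,1.58]] + [[0.09, 0.25, 0.34], [-0.22, -0.57, -0.8], [0.25, 0.63, 0.89], [-0.59, -1.54, -2.15], [0.07, 0.19, 0.27]]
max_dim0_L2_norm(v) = 6.52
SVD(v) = [[-0.02, -0.03, -0.14], [0.35, 0.76, 0.32], [0.53, 0.31, -0.36], [0.18, -0.23, 0.86], [0.75, -0.52, -0.11]] @ diag([7.488916817435381, 5.576598131398199, 3.1499330441169135]) @ [[-0.71, 0.65, -0.27], [0.67, 0.50, -0.54], [-0.22, -0.57, -0.79]]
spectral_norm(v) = 7.49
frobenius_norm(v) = 9.85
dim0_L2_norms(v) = [6.52, 5.91, 4.43]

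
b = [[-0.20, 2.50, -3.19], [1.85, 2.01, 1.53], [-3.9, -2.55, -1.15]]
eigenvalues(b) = [-4.2, 3.51, 1.35]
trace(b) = 0.66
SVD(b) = [[0.10, -0.99, 0.08], [0.53, 0.12, 0.84], [-0.84, -0.04, 0.54]] @ diag([5.669138066344136, 4.0517717059751215, 0.8652280782471922]) @ [[0.75, 0.61, 0.26], [0.14, -0.53, 0.84], [-0.65, 0.59, 0.48]]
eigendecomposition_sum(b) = [[-2.24, -0.05, -2.32], [1.14, 0.03, 1.18], [-1.91, -0.04, -1.98]] + [[2.29, 4.18, -0.20], [0.56, 1.02, -0.05], [-2.23, -4.05, 0.19]] + [[-0.25,-1.62,-0.67], [0.15,0.97,0.40], [0.24,1.55,0.64]]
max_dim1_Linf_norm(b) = 3.9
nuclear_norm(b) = 10.59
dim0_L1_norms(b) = [5.95, 7.06, 5.87]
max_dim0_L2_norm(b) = 4.32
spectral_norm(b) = 5.67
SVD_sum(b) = [[0.41, 0.33, 0.14], [2.25, 1.83, 0.78], [-3.58, -2.91, -1.24]] + [[-0.56, 2.13, -3.36],[0.07, -0.25, 0.40],[-0.02, 0.08, -0.13]] + [[-0.04, 0.04, 0.03],  [-0.47, 0.43, 0.35],  [-0.30, 0.27, 0.22]]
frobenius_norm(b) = 7.02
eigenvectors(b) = [[-0.71, 0.71, -0.66], [0.36, 0.17, 0.4], [-0.61, -0.69, 0.63]]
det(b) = -19.87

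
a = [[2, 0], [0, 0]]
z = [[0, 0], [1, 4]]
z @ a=[[0, 0], [2, 0]]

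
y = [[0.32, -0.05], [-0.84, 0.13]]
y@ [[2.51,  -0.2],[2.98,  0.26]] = [[0.65, -0.08], [-1.72, 0.2]]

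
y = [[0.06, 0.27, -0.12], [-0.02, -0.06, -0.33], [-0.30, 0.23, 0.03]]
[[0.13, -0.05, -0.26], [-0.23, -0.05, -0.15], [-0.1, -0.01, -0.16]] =y@[[0.82,-0.03,0.04], [0.56,-0.11,-0.72], [0.56,0.16,0.58]]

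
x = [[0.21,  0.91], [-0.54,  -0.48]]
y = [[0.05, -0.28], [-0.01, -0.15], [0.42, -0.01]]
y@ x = [[0.16, 0.18], [0.08, 0.06], [0.09, 0.39]]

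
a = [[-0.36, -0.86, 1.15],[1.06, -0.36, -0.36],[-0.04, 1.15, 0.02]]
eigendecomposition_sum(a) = [[(-0.26+0.46j), (-0.5-0.45j), 0.46-0.13j],[0.48+0.08j, (-0.23+0.57j), -0.26-0.35j],[-0.12-0.36j, 0.48-0.05j, (-0.14+0.3j)]] + [[(-0.26-0.46j), -0.50+0.45j, (0.46+0.13j)], [0.48-0.08j, (-0.23-0.57j), -0.26+0.35j], [-0.12+0.36j, 0.48+0.05j, (-0.14-0.3j)]] + [[(0.16+0j), (0.15+0j), 0.24-0.00j],[0.10+0.00j, (0.1+0j), (0.15-0j)],[(0.21+0j), 0.19+0.00j, (0.31-0j)]]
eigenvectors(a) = [[(-0.66+0j), (-0.66-0j), 0.57+0.00j],[0.21+0.56j, 0.21-0.56j, 0.37+0.00j],[(0.31-0.35j), (0.31+0.35j), (0.73+0j)]]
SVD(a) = [[-0.85,0.18,0.49], [0.13,-0.84,0.52], [0.50,0.51,0.70]] @ diag([1.6804628479500012, 1.328175175803961, 0.5576695428637714]) @ [[0.25, 0.75, -0.61], [-0.74, 0.56, 0.39], [0.63, 0.35, 0.69]]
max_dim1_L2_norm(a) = 1.48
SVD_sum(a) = [[-0.36, -1.08, 0.87], [0.05, 0.16, -0.13], [0.21, 0.64, -0.51]] + [[-0.17, 0.13, 0.09],[0.82, -0.62, -0.43],[-0.5, 0.38, 0.26]] + [[0.17, 0.09, 0.19], [0.18, 0.10, 0.2], [0.25, 0.14, 0.27]]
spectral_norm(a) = 1.68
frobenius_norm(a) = 2.21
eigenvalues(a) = [(-0.63+1.34j), (-0.63-1.34j), (0.57+0j)]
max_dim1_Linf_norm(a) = 1.15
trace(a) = -0.70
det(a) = 1.24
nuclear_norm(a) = 3.57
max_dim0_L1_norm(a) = 2.37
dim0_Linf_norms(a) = [1.06, 1.15, 1.15]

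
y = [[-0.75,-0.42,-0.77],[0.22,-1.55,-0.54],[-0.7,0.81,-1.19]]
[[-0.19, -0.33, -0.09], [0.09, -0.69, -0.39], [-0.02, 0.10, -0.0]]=y@[[0.41, 0.06, -0.18], [0.06, 0.4, 0.15], [-0.18, 0.15, 0.21]]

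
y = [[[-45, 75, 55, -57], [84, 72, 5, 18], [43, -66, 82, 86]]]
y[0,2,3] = 86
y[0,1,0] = 84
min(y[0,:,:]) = -66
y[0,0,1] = 75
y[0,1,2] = 5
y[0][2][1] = -66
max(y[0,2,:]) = 86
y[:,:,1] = [[75, 72, -66]]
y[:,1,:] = [[84, 72, 5, 18]]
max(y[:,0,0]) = -45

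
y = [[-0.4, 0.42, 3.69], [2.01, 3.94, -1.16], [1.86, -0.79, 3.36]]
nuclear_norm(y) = 11.44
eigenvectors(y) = [[(-0.87+0j), -0.53+0.07j, (-0.53-0.07j)],[0.36+0.00j, (-0.29+0.42j), (-0.29-0.42j)],[(0.35+0j), (-0.67+0j), -0.67-0.00j]]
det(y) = -41.57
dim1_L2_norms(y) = [3.74, 4.57, 3.92]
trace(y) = 6.90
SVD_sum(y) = [[-0.07, -1.34, 2.88], [0.06, 1.16, -2.5], [-0.07, -1.41, 3.03]] + [[0.78, 1.1, 0.53], [1.98, 2.77, 1.33], [0.89, 1.24, 0.60]] + [[-1.12, 0.66, 0.28], [-0.02, 0.01, 0.01], [1.04, -0.62, -0.26]]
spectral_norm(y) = 5.37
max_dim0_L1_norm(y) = 8.21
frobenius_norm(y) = 7.09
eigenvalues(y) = [(-2.06+0j), (4.48+0.3j), (4.48-0.3j)]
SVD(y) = [[0.59, 0.34, -0.73], [-0.51, 0.86, -0.02], [0.62, 0.38, 0.68]] @ diag([5.369801802531913, 4.252806828998087, 1.8204292561789477]) @ [[-0.02, -0.42, 0.91], [0.54, 0.76, 0.36], [0.84, -0.50, -0.21]]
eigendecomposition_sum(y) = [[(-1.52+0j), (0.25+0j), 1.09-0.00j], [(0.63-0j), (-0.1-0j), -0.45+0.00j], [(0.61-0j), -0.10-0.00j, (-0.44+0j)]] + [[(0.56+0.47j), (0.09+2.79j), (1.3-1.69j)], [0.69-0.09j, 2.02+1.73j, (-0.36-2.01j)], [0.62+0.68j, -0.34+3.49j, (1.9-1.9j)]] + [[(0.56-0.47j), (0.09-2.79j), 1.30+1.69j],[0.69+0.09j, 2.02-1.73j, (-0.36+2.01j)],[0.62-0.68j, (-0.34-3.49j), (1.9+1.9j)]]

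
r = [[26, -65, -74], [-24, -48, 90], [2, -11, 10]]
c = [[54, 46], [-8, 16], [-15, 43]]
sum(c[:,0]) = 31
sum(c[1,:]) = 8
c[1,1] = 16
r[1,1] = -48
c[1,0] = -8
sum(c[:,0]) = 31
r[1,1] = -48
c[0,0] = 54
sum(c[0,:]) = 100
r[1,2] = 90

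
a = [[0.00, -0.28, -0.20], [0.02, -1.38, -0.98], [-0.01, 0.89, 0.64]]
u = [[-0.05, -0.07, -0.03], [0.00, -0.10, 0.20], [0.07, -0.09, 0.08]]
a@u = [[-0.01,0.05,-0.07], [-0.07,0.22,-0.36], [0.05,-0.15,0.23]]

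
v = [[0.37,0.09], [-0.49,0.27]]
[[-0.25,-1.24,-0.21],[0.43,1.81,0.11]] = v @ [[-0.73,-3.45,-0.46], [0.25,0.45,-0.41]]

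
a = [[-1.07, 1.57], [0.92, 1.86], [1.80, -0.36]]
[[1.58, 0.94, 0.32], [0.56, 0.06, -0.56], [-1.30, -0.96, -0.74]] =a @ [[-0.6, -0.48, -0.43], [0.60, 0.27, -0.09]]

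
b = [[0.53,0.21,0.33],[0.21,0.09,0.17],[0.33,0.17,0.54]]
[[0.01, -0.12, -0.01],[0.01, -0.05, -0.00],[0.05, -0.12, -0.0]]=b @ [[-0.09, -0.11, 0.03], [0.07, -0.1, -0.14], [0.12, -0.12, 0.02]]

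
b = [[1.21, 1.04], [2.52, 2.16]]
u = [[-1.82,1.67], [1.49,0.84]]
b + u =[[-0.61, 2.71], [4.01, 3.0]]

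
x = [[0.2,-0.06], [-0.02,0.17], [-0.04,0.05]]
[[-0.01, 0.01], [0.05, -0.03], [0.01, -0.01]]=x@[[0.01, -0.01], [0.28, -0.16]]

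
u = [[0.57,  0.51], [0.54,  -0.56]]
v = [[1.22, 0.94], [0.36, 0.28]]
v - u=[[0.65, 0.43], [-0.18, 0.84]]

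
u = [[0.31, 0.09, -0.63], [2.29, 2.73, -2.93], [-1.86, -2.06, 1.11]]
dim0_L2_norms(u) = [2.97, 3.42, 3.2]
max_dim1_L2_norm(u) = 4.61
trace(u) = 4.15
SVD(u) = [[-0.11, -0.43, 0.90], [-0.84, -0.44, -0.31], [0.53, -0.79, -0.31]] @ diag([5.47347491956496, 0.8498114988144471, 0.1928541453433273]) @ [[-0.54,-0.62,0.57], [0.37,0.43,0.82], [0.76,-0.65,0.01]]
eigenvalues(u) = [4.78, 0.22, -0.85]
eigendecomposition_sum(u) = [[0.28,  0.30,  -0.29], [2.58,  2.84,  -2.71], [-1.59,  -1.75,  1.67]] + [[0.17, -0.06, -0.06], [-0.15, 0.05, 0.05], [0.00, -0.00, -0.00]] + [[-0.14,-0.16,-0.28], [-0.14,-0.16,-0.28], [-0.27,-0.31,-0.56]]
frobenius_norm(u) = 5.54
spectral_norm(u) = 5.47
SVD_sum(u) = [[0.31, 0.36, -0.33], [2.47, 2.85, -2.62], [-1.57, -1.81, 1.66]] + [[-0.13, -0.16, -0.30],[-0.14, -0.16, -0.31],[-0.25, -0.29, -0.55]] + [[0.13, -0.11, 0.00], [-0.05, 0.04, -0.0], [-0.05, 0.04, -0.0]]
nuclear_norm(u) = 6.52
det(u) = -0.90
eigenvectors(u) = [[-0.09,-0.74,0.41], [-0.85,0.67,0.4], [0.52,-0.01,0.82]]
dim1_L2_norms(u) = [0.71, 4.61, 2.99]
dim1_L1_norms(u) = [1.03, 7.95, 5.03]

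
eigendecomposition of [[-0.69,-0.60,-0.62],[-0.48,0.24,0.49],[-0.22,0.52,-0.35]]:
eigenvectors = [[-0.48, 0.93, -0.54],[0.76, 0.37, -0.60],[0.43, 0.02, 0.59]]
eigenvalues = [0.82, -0.94, -0.68]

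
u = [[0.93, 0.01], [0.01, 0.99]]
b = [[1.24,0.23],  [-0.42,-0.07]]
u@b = [[1.15,  0.21], [-0.4,  -0.07]]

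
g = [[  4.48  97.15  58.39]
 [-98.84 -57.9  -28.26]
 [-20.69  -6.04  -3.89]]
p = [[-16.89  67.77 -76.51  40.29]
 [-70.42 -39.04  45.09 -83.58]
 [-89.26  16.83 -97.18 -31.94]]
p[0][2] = -76.51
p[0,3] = 40.29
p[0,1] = 67.77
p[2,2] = -97.18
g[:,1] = [97.15, -57.9, -6.04]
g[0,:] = [4.48, 97.15, 58.39]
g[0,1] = 97.15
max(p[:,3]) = 40.29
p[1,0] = -70.42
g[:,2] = [58.39, -28.26, -3.89]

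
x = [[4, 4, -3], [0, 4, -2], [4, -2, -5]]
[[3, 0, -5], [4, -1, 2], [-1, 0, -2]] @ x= [[-8, 22, 16], [24, 8, -20], [-12, 0, 13]]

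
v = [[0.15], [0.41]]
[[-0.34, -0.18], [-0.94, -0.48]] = v@[[-2.29, -1.17]]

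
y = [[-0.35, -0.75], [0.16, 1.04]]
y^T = [[-0.35, 0.16], [-0.75, 1.04]]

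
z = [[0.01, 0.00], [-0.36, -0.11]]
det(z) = -0.001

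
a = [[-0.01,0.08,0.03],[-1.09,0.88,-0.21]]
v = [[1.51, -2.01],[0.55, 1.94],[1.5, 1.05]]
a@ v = [[0.07, 0.21], [-1.48, 3.68]]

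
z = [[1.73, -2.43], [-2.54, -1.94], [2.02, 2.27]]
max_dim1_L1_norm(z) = 4.48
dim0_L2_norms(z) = [3.68, 3.85]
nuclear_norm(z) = 7.39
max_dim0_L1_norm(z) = 6.64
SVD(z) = [[0.15, -0.98], [0.71, 0.21], [-0.69, -0.0]] @ diag([4.418334503641848, 2.970626232619638]) @ [[-0.66, -0.75], [-0.75, 0.66]]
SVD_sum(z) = [[-0.45,  -0.50], [-2.08,  -2.35], [2.01,  2.28]] + [[2.18, -1.93], [-0.46, 0.41], [0.01, -0.01]]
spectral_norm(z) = 4.42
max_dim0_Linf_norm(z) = 2.54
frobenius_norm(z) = 5.32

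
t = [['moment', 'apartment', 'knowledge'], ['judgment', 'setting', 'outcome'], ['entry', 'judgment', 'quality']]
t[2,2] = 'quality'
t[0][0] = 'moment'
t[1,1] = 'setting'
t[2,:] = ['entry', 'judgment', 'quality']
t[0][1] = 'apartment'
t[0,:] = ['moment', 'apartment', 'knowledge']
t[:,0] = ['moment', 'judgment', 'entry']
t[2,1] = 'judgment'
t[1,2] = 'outcome'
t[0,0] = 'moment'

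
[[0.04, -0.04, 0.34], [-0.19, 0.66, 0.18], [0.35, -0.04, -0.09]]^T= [[0.04, -0.19, 0.35], [-0.04, 0.66, -0.04], [0.34, 0.18, -0.09]]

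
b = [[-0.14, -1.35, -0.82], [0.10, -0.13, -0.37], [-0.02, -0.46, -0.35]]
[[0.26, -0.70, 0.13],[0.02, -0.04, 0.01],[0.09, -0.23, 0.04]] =b @[[-0.42, -0.03, 0.20], [-0.07, 0.59, -0.18], [-0.13, -0.11, 0.1]]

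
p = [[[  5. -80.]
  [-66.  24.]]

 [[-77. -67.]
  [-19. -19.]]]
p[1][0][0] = -77.0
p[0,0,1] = -80.0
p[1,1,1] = -19.0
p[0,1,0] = -66.0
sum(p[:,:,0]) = -157.0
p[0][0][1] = -80.0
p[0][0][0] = 5.0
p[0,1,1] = 24.0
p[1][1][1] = -19.0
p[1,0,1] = -67.0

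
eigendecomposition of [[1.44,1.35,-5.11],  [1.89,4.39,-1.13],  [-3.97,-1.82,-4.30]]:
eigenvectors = [[0.53, -0.70, 0.56], [-0.0, 0.67, 0.75], [0.85, 0.25, -0.34]]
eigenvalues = [-6.77, 1.98, 6.32]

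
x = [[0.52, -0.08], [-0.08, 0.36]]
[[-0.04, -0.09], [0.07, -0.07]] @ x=[[-0.01, -0.03], [0.04, -0.03]]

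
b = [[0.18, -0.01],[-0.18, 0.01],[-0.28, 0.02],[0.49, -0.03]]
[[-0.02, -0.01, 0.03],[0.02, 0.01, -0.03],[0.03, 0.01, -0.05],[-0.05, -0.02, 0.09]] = b @ [[-0.11, -0.05, 0.19],[-0.07, -0.16, -0.06]]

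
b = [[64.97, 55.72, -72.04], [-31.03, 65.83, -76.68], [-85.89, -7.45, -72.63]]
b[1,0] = -31.03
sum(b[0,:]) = 48.64999999999999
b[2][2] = -72.63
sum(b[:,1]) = 114.1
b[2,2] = -72.63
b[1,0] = -31.03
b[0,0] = 64.97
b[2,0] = -85.89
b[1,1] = 65.83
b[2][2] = -72.63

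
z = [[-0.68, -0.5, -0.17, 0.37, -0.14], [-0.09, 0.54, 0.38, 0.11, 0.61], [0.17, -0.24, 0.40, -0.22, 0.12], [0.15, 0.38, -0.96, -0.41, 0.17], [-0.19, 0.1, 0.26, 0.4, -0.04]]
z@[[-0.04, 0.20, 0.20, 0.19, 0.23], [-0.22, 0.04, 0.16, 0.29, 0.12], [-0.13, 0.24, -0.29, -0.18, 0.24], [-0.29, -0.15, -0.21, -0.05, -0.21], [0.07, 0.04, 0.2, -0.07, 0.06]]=[[0.04, -0.26, -0.27, -0.25, -0.34], [-0.15, 0.1, 0.06, 0.02, 0.15], [0.07, 0.16, -0.05, -0.11, 0.16], [0.17, -0.12, 0.49, 0.32, -0.05], [-0.17, -0.03, -0.19, -0.07, -0.06]]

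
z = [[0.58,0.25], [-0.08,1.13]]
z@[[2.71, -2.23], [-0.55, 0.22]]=[[1.43, -1.24], [-0.84, 0.43]]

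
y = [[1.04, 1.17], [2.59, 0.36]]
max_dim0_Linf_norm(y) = 2.59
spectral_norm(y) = 2.91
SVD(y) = [[-0.46, -0.89], [-0.89, 0.46]] @ diag([2.907542953320563, 0.913451681587997]) @ [[-0.96, -0.3], [0.30, -0.96]]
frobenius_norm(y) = 3.05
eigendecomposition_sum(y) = [[1.47, 0.82],[1.81, 1.00]] + [[-0.43, 0.35], [0.78, -0.64]]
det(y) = -2.66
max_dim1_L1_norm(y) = 2.95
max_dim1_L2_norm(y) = 2.61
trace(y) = 1.40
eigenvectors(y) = [[0.63, -0.48], [0.77, 0.87]]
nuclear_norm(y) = 3.82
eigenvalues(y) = [2.47, -1.07]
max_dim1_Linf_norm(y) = 2.59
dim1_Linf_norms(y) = [1.17, 2.59]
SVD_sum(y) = [[1.28,  0.40], [2.47,  0.76]] + [[-0.24, 0.77], [0.12, -0.4]]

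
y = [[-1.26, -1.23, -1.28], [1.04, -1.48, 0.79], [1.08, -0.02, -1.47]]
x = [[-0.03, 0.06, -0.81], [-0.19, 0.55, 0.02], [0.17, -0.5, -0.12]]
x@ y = [[-0.77, -0.04, 1.28],[0.83, -0.58, 0.65],[-0.86, 0.53, -0.44]]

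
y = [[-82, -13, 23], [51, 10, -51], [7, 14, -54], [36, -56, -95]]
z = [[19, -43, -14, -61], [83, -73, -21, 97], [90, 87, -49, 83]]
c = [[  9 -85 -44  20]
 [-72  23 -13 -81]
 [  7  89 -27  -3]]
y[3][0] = 36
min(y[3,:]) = -95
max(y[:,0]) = 51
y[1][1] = 10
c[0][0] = 9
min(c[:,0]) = -72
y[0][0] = -82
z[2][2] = -49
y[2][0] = 7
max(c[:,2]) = -13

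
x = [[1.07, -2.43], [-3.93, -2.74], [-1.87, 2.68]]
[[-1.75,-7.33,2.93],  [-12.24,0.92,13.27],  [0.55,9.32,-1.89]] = x@[[2.0, -1.79, -1.94],[1.60, 2.23, -2.06]]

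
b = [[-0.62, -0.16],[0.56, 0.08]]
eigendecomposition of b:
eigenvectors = [[-0.69, 0.29],[0.73, -0.96]]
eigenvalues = [-0.45, -0.09]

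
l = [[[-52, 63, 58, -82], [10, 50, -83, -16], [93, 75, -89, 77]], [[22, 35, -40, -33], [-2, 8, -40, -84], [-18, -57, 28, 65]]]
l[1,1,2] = -40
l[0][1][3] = -16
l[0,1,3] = -16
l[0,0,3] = -82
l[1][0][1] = 35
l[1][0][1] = 35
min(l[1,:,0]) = -18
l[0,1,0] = 10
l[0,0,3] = -82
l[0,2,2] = -89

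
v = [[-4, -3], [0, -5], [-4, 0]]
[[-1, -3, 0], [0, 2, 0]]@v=[[4, 18], [0, -10]]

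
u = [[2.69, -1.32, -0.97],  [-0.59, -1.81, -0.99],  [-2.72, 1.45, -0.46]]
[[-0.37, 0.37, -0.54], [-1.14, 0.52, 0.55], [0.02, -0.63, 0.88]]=u @[[0.17, 0.01, -0.32], [0.42, -0.37, -0.07], [0.28, 0.15, -0.24]]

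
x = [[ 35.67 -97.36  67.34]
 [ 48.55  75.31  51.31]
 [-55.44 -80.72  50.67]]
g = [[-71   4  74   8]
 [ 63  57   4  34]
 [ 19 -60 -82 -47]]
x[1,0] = 48.55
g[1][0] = 63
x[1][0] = 48.55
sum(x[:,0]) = 28.78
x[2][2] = 50.67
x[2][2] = 50.67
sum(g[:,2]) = -4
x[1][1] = 75.31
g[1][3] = 34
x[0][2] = 67.34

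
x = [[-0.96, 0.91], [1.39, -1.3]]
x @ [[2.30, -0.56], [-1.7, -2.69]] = [[-3.76, -1.91], [5.41, 2.72]]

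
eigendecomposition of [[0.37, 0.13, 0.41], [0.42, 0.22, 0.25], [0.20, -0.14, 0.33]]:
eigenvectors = [[0.67, -0.62, -0.50],[-0.53, -0.78, -0.84],[-0.53, -0.06, 0.22]]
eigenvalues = [-0.06, 0.57, 0.41]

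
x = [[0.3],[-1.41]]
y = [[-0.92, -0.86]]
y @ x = [[0.94]]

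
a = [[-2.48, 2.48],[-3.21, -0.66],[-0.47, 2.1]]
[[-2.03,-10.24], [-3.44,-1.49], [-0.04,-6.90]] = a @ [[1.03, 1.09], [0.21, -3.04]]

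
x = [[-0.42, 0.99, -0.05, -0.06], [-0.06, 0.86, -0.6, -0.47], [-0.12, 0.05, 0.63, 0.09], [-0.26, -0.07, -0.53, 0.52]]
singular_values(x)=[1.49, 0.91, 0.69, 0.0]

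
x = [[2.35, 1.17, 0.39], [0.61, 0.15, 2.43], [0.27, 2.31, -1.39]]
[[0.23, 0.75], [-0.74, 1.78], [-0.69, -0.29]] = x @ [[0.45, 0.06],[-0.58, 0.29],[-0.38, 0.70]]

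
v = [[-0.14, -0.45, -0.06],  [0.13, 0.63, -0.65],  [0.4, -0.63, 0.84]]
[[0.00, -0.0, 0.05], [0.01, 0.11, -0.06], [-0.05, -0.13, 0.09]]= v@ [[-0.07, 0.03, 0.05], [0.02, 0.02, -0.12], [-0.01, -0.15, -0.01]]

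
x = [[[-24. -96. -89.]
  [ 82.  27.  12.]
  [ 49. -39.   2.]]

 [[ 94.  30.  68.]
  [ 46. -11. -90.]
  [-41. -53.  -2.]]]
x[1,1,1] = -11.0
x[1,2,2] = -2.0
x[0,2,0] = 49.0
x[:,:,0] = [[-24.0, 82.0, 49.0], [94.0, 46.0, -41.0]]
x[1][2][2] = -2.0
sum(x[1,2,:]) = -96.0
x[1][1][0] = 46.0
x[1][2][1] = -53.0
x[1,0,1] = 30.0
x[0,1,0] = 82.0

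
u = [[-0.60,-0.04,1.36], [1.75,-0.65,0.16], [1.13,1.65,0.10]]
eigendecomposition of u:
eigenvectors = [[-0.47+0.00j, 0.27-0.46j, (0.27+0.46j)], [-0.41+0.00j, -0.67+0.00j, -0.67-0.00j], [-0.78+0.00j, (0.19+0.48j), (0.19-0.48j)]]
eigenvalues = [(1.64+0j), (-1.4+1.08j), (-1.4-1.08j)]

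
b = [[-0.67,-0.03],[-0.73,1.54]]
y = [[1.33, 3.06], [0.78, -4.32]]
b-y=[[-2.00,-3.09], [-1.51,5.86]]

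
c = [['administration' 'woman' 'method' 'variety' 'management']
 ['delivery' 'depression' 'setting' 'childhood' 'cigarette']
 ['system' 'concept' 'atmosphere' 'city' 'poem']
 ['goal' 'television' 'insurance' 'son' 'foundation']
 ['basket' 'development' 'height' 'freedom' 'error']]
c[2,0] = 'system'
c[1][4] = 'cigarette'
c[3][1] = 'television'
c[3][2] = 'insurance'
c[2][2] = 'atmosphere'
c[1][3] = 'childhood'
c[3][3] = 'son'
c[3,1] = 'television'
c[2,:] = ['system', 'concept', 'atmosphere', 'city', 'poem']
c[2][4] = 'poem'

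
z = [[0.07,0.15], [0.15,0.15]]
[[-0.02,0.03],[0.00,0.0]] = z @ [[0.30, -0.30], [-0.30, 0.31]]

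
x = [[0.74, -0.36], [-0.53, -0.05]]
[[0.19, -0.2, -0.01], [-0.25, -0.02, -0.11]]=x @ [[0.44, -0.01, 0.17], [0.39, 0.54, 0.38]]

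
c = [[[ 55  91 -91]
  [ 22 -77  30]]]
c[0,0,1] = 91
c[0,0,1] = 91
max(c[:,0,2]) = -91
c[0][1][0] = 22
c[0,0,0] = 55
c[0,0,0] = 55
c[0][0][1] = 91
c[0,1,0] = 22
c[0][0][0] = 55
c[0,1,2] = 30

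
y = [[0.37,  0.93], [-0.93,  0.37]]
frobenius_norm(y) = 1.42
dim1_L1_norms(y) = [1.3, 1.3]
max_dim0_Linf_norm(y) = 0.93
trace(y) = 0.74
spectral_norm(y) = 1.00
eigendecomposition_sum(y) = [[0.18+0.47j, (0.46-0.18j)], [(-0.47+0.19j), (0.18+0.47j)]] + [[(0.18-0.47j), (0.46+0.18j)],[-0.47-0.19j, (0.18-0.47j)]]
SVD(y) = [[0.93, -0.37], [0.37, 0.93]] @ diag([1.0008995953640907, 1.0008995953640905]) @ [[0.0, 1.0], [-1.0, -0.0]]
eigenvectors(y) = [[-0.71j, 0.00+0.71j], [(0.71+0j), 0.71-0.00j]]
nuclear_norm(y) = 2.00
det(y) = 1.00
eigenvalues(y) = [(0.37+0.93j), (0.37-0.93j)]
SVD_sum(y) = [[0.00, 0.93], [0.0, 0.37]] + [[0.37, 0.0], [-0.93, 0.0]]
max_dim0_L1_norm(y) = 1.3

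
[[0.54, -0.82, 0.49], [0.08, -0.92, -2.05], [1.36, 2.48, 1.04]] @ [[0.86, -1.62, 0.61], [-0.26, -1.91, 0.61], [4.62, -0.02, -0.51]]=[[2.94,0.68,-0.42], [-9.16,1.67,0.53], [5.33,-6.96,1.81]]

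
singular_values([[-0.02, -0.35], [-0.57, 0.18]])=[0.61, 0.33]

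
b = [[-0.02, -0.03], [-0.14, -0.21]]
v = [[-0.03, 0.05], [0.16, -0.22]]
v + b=[[-0.05, 0.02], [0.02, -0.43]]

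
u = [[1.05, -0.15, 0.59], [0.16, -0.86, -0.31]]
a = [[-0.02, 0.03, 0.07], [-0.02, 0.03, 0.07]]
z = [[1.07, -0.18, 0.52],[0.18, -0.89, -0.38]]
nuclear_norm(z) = 2.18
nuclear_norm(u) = 2.14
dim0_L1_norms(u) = [1.21, 1.01, 0.9]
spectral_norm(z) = 1.22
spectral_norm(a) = 0.11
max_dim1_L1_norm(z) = 1.77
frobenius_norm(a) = 0.11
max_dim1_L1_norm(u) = 1.79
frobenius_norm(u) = 1.53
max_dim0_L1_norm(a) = 0.14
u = a + z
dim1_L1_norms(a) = [0.12, 0.12]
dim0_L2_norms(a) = [0.03, 0.04, 0.1]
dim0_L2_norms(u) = [1.06, 0.87, 0.67]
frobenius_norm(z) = 1.55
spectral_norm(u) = 1.22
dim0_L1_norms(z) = [1.25, 1.07, 0.9]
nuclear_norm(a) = 0.11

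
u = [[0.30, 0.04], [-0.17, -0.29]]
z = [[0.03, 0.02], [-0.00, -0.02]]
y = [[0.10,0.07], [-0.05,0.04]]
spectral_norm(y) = 0.12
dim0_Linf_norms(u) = [0.3, 0.29]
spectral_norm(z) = 0.04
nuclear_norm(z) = 0.05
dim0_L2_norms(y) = [0.11, 0.08]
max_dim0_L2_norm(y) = 0.11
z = u @ y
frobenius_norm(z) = 0.04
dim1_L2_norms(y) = [0.12, 0.06]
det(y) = 0.01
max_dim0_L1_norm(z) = 0.04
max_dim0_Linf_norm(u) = 0.3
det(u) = -0.08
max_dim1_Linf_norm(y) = 0.1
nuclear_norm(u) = 0.60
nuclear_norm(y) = 0.18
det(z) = -0.00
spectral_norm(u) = 0.41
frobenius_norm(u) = 0.45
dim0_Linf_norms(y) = [0.1, 0.07]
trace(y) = 0.14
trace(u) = 0.01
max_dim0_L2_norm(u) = 0.34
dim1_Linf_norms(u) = [0.3, 0.29]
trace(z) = 0.01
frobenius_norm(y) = 0.14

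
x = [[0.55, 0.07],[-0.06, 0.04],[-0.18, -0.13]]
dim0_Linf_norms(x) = [0.55, 0.13]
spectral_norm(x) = 0.59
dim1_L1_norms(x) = [0.62, 0.1, 0.31]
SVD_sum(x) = [[0.54, 0.1], [-0.05, -0.01], [-0.2, -0.04]] + [[0.01, -0.03], [-0.01, 0.05], [0.02, -0.09]]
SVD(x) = [[-0.94, 0.27], [0.09, -0.45], [0.34, 0.85]] @ diag([0.5910676468247532, 0.11197784100905363]) @ [[-0.98, -0.18], [0.18, -0.98]]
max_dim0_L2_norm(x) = 0.58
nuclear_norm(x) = 0.70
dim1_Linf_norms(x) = [0.55, 0.06, 0.18]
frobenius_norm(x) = 0.60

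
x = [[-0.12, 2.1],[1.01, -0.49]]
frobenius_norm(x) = 2.38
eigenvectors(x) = [[0.85,-0.79], [0.52,0.62]]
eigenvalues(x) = [1.16, -1.77]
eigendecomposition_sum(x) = [[0.65, 0.83], [0.40, 0.51]] + [[-0.77, 1.27], [0.61, -1.00]]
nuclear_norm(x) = 3.13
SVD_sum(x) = [[-0.41,2.04], [0.13,-0.66]] + [[0.29,0.06], [0.88,0.17]]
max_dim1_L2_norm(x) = 2.1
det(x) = -2.06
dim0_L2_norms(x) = [1.02, 2.16]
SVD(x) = [[0.95, -0.31], [-0.31, -0.95]] @ diag([2.1905059860405522, 0.9414263248499622]) @ [[-0.19,  0.98], [-0.98,  -0.19]]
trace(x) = -0.61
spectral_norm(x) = 2.19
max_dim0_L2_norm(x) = 2.16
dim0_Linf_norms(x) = [1.01, 2.1]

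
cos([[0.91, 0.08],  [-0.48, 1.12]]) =[[0.62,-0.07], [0.41,0.45]]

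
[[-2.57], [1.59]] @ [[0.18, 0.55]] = [[-0.46, -1.41], [0.29, 0.87]]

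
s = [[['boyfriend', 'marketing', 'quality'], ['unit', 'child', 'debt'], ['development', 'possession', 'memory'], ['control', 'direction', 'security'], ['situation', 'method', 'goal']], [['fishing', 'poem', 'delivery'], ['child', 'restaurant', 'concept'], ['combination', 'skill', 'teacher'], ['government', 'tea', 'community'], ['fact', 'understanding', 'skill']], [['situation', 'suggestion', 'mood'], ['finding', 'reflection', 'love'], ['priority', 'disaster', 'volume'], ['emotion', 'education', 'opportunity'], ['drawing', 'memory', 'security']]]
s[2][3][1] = 'education'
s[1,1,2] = 'concept'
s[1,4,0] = 'fact'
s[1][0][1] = 'poem'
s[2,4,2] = 'security'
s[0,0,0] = 'boyfriend'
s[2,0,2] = 'mood'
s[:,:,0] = [['boyfriend', 'unit', 'development', 'control', 'situation'], ['fishing', 'child', 'combination', 'government', 'fact'], ['situation', 'finding', 'priority', 'emotion', 'drawing']]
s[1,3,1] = 'tea'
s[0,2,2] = 'memory'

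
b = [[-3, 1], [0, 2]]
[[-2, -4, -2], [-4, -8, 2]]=b @ [[0, 0, 1], [-2, -4, 1]]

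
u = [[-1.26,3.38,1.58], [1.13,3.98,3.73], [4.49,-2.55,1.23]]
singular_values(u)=[6.79, 5.35, 0.03]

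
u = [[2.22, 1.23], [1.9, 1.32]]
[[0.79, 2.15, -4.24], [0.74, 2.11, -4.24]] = u @[[0.21,0.41,-0.64], [0.26,1.01,-2.29]]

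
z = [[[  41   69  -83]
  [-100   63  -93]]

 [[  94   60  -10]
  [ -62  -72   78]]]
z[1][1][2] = 78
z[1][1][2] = 78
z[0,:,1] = [69, 63]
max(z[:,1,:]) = 78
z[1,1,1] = -72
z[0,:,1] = [69, 63]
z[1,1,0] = -62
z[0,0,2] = -83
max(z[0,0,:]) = 69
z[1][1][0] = -62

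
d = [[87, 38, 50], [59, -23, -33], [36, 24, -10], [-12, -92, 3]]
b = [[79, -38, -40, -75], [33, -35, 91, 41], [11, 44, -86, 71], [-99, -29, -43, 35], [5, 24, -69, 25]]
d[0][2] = 50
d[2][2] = -10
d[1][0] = 59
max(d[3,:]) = 3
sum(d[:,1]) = -53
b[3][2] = -43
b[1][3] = 41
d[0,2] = 50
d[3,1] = -92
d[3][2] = 3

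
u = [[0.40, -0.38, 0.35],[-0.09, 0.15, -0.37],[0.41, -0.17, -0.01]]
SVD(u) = [[-0.8, 0.07, -0.60], [0.41, -0.66, -0.63], [-0.44, -0.75, 0.5]] @ diag([0.8148714363933051, 0.3526498770170021, 0.05588028623947066]) @ [[-0.66, 0.54, -0.52],[-0.62, 0.0, 0.78],[0.43, 0.84, 0.33]]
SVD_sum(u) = [[0.43, -0.35, 0.34], [-0.22, 0.18, -0.18], [0.23, -0.19, 0.19]] + [[-0.02,  0.00,  0.02], [0.14,  -0.00,  -0.18], [0.16,  -0.00,  -0.21]] + [[-0.01, -0.03, -0.01], [-0.01, -0.03, -0.01], [0.01, 0.02, 0.01]]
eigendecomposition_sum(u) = [[0.43+0.00j, -0.34-0.00j, 0.34+0.00j], [-0.21+0.00j, (0.16+0j), -0.17+0.00j], [0.26+0.00j, (-0.21-0j), (0.21+0j)]] + [[(-0.01+0.05j),(-0.02+0.03j),0.01-0.06j], [(0.06+0.17j),-0.01+0.12j,-0.10-0.19j], [0.08+0.11j,0.02+0.08j,-0.11-0.11j]] + [[(-0.01-0.05j), (-0.02-0.03j), 0.01+0.06j], [0.06-0.17j, -0.01-0.12j, (-0.1+0.19j)], [(0.08-0.11j), 0.02-0.08j, (-0.11+0.11j)]]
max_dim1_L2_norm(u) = 0.65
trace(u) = 0.54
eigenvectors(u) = [[(0.79+0j), (-0.19-0.12j), (-0.19+0.12j)], [(-0.38+0j), (-0.79+0j), (-0.79-0j)], [0.48+0.00j, (-0.55+0.16j), -0.55-0.16j]]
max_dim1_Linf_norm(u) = 0.41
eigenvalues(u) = [(0.8+0j), (-0.13+0.06j), (-0.13-0.06j)]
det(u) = 0.02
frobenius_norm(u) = 0.89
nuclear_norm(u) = 1.22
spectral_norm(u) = 0.81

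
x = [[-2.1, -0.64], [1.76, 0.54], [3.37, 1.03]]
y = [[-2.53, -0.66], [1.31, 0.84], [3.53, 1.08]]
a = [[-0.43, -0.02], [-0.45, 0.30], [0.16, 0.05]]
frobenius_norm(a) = 0.71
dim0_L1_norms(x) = [7.23, 2.21]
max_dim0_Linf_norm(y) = 3.53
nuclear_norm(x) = 4.54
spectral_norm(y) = 4.76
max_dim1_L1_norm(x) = 4.4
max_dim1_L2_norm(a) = 0.54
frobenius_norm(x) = 4.54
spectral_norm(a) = 0.67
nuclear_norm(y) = 5.19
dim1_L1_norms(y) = [3.19, 2.15, 4.61]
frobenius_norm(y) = 4.78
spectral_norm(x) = 4.54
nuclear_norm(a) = 0.90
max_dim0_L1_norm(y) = 7.37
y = a + x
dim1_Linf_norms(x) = [2.1, 1.76, 3.37]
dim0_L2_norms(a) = [0.64, 0.3]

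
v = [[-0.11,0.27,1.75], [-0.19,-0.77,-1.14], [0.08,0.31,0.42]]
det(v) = -0.00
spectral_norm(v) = 2.25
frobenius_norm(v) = 2.31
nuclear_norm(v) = 2.80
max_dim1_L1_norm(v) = 2.13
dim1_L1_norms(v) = [2.13, 2.1, 0.81]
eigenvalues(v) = [(-0.51+0j), (0.02+0.05j), (0.02-0.05j)]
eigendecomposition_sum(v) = [[-0.20-0.00j, -0.52-0.00j, (-0.27-0j)], [-0.15-0.00j, (-0.41-0j), (-0.21-0j)], [(0.07+0j), (0.18+0j), (0.1+0j)]] + [[(0.04+0j), (0.4-0.21j), 1.01-0.47j], [(-0.02-0j), (-0.18+0.09j), (-0.46+0.19j)], [(0.01+0j), (0.06-0.02j), 0.16-0.03j]] + [[0.04-0.00j, 0.40+0.21j, (1.01+0.47j)], [-0.02+0.00j, -0.18-0.09j, -0.46-0.19j], [0.01-0.00j, (0.06+0.02j), 0.16+0.03j]]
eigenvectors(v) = [[-0.76+0.00j, (-0.9+0j), -0.90-0.00j], [(-0.59+0j), (0.41+0.02j), 0.41-0.02j], [(0.26+0j), (-0.13-0.03j), (-0.13+0.03j)]]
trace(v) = -0.46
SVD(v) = [[0.77, 0.63, 0.03], [-0.59, 0.71, 0.38], [0.22, -0.31, 0.92]] @ diag([2.247603387659019, 0.5507061179165025, 0.0013354673490431573]) @ [[0.02, 0.33, 0.94],[-0.42, -0.86, 0.31],[-0.91, 0.4, -0.12]]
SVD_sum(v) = [[0.04, 0.57, 1.64], [-0.03, -0.44, -1.26], [0.01, 0.16, 0.47]] + [[-0.15, -0.3, 0.11], [-0.16, -0.33, 0.12], [0.07, 0.15, -0.05]] + [[-0.00,  0.00,  -0.0], [-0.00,  0.00,  -0.0], [-0.0,  0.0,  -0.0]]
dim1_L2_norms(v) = [1.77, 1.39, 0.53]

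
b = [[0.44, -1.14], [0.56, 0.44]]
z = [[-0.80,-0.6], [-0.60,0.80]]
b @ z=[[0.33,-1.18], [-0.71,0.02]]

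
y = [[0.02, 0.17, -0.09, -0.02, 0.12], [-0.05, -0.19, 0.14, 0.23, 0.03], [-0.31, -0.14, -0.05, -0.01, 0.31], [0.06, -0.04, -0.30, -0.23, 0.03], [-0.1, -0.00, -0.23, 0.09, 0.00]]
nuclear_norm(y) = 1.54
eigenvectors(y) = [[-0.66+0.00j,0.12-0.17j,(0.12+0.17j),-0.45-0.09j,(-0.45+0.09j)], [(-0.07+0j),0.35+0.04j,(0.35-0.04j),(0.76+0j),(0.76-0j)], [(0.41+0j),0.57+0.00j,0.57-0.00j,-0.07+0.07j,-0.07-0.07j], [(-0.45+0j),(-0.21+0.42j),-0.21-0.42j,(-0.22+0.35j),(-0.22-0.35j)], [-0.43+0.00j,(0.26+0.46j),0.26-0.46j,-0.10-0.15j,-0.10+0.15j]]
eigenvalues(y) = [(0.16+0j), (-0.06+0.32j), (-0.06-0.32j), (-0.24+0.12j), (-0.24-0.12j)]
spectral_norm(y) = 0.50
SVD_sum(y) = [[0.03, 0.04, -0.09, -0.07, -0.01], [-0.08, -0.1, 0.21, 0.18, 0.02], [-0.03, -0.04, 0.08, 0.06, 0.01], [0.09, 0.11, -0.23, -0.2, -0.03], [0.02, 0.03, -0.05, -0.05, -0.01]] + [[-0.03,-0.01,-0.02,-0.0,0.03], [-0.02,-0.01,-0.01,-0.0,0.02], [-0.27,-0.12,-0.17,-0.02,0.28], [-0.07,-0.03,-0.05,-0.01,0.08], [-0.09,-0.04,-0.06,-0.01,0.09]] + [[-0.01,0.07,0.06,-0.04,0.06], [0.01,-0.06,-0.05,0.04,-0.05], [-0.0,0.04,0.03,-0.02,0.03], [0.00,-0.05,-0.04,0.03,-0.04], [0.01,-0.09,-0.08,0.05,-0.07]] + [[-0.02, 0.08, -0.04, 0.08, 0.00], [0.00, -0.0, 0.0, -0.00, -0.0], [0.00, -0.02, 0.01, -0.02, -0.00], [0.01, -0.06, 0.03, -0.07, -0.0], [-0.02, 0.10, -0.05, 0.1, 0.00]] + [[0.04, -0.01, -0.01, 0.02, 0.03], [0.05, -0.01, -0.01, 0.02, 0.04], [-0.01, 0.00, 0.0, -0.0, -0.01], [0.03, -0.01, -0.00, 0.01, 0.02], [-0.02, 0.0, 0.00, -0.01, -0.02]]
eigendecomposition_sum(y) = [[(0.1-0j), (0.06-0j), -0.05-0.00j, 0.03+0.00j, (-0+0j)], [0.01-0.00j, (0.01-0j), (-0.01-0j), 0j, -0.00+0.00j], [(-0.06+0j), (-0.04+0j), 0.03+0.00j, -0.02-0.00j, 0.00-0.00j], [(0.07-0j), (0.04-0j), -0.03-0.00j, (0.02+0j), -0.00+0.00j], [(0.06-0j), 0.04-0.00j, (-0.03-0j), (0.02+0j), -0.00+0.00j]] + [[-0.02+0.04j, 0.00+0.02j, (0.03+0.03j), 0.01-0.01j, (0.04-0.03j)],[-0.08+0.01j, -0.03+0.02j, (-0.02+0.07j), 0.02+0.00j, 0.08+0.04j],[(-0.12+0.03j), -0.05+0.04j, -0.02+0.11j, 0.03+0.00j, (0.13+0.04j)],[(0.02-0.1j), -0.01-0.05j, (-0.07-0.06j), -0.01+0.02j, -0.08+0.08j],[-0.08-0.08j, -0.05-0.02j, (-0.1+0.03j), (0.01+0.03j), 0.02+0.13j]] + [[-0.02-0.04j, 0.00-0.02j, (0.03-0.03j), (0.01+0.01j), 0.04+0.03j], [-0.08-0.01j, -0.03-0.02j, (-0.02-0.07j), 0.02-0.00j, 0.08-0.04j], [(-0.12-0.03j), (-0.05-0.04j), -0.02-0.11j, (0.03-0j), (0.13-0.04j)], [0.02+0.10j, (-0.01+0.05j), (-0.07+0.06j), (-0.01-0.02j), (-0.08-0.08j)], [(-0.08+0.08j), -0.05+0.02j, (-0.1-0.03j), 0.01-0.03j, 0.02-0.13j]] + [[(-0.02-0.02j), 0.05-0.06j, -0.05-0.05j, (-0.03-0.12j), (0.02+0.11j)], [0.04+0.02j, (-0.07+0.11j), 0.10+0.07j, 0.09+0.18j, -0.06-0.17j], [-0.01+0.00j, -0.00-0.02j, -0.02+0.00j, (-0.03-0.01j), (0.02+0.01j)], [(-0.02+0.02j), -0.03-0.06j, (-0.06+0.02j), (-0.11-0.01j), (0.1+0.02j)], [(-0-0.01j), 0.03-0.00j, 0.00-0.03j, (0.02-0.04j), (-0.02+0.03j)]] + [[(-0.02+0.02j), (0.05+0.06j), -0.05+0.05j, (-0.03+0.12j), (0.02-0.11j)], [0.04-0.02j, -0.07-0.11j, 0.10-0.07j, (0.09-0.18j), -0.06+0.17j], [(-0.01-0j), (-0+0.02j), -0.02-0.00j, (-0.03+0.01j), (0.02-0.01j)], [(-0.02-0.02j), -0.03+0.06j, (-0.06-0.02j), (-0.11+0.01j), (0.1-0.02j)], [-0.00+0.01j, 0.03+0.00j, 0.03j, 0.02+0.04j, (-0.02-0.03j)]]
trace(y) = -0.45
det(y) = 0.00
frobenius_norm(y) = 0.77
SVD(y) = [[0.26, -0.11, -0.5, -0.57, 0.59], [-0.62, -0.07, 0.44, 0.02, 0.65], [-0.22, -0.91, -0.27, 0.17, -0.14], [0.69, -0.25, 0.35, 0.44, 0.38], [0.16, -0.3, 0.6, -0.67, -0.26]] @ diag([0.4965261452593258, 0.4864235593680793, 0.2415067056345069, 0.21772139425453363, 0.09861953956003154]) @ [[0.26, 0.33, -0.69, -0.58, -0.07],[0.61, 0.27, 0.39, 0.05, -0.63],[0.05, -0.60, -0.52, 0.36, -0.5],[0.14, -0.65, 0.31, -0.68, -0.01],[0.73, -0.18, -0.10, 0.27, 0.59]]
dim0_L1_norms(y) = [0.54, 0.54, 0.81, 0.58, 0.49]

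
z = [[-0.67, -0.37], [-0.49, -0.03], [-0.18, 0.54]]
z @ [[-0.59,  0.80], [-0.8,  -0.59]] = [[0.69,-0.32], [0.31,-0.37], [-0.33,-0.46]]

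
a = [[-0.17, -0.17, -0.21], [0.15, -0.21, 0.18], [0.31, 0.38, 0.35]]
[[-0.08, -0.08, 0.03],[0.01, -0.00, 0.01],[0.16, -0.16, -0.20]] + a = [[-0.25, -0.25, -0.18], [0.16, -0.21, 0.19], [0.47, 0.22, 0.15]]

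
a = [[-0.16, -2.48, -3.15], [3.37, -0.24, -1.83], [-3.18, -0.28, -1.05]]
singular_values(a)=[4.76, 4.33, 0.86]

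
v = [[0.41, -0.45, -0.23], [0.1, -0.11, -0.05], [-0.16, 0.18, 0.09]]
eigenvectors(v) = [[-0.91, 0.41, 0.78], [-0.22, 0.69, 0.56], [0.35, -0.60, 0.28]]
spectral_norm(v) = 0.72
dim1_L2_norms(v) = [0.65, 0.16, 0.26]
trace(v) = 0.39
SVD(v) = [[-0.91,-0.27,-0.32], [-0.22,0.96,-0.19], [0.36,-0.1,-0.93]] @ diag([0.7170501023536693, 0.005633392814767773, 0.0027231599268436337]) @ [[-0.63, 0.69, 0.35], [0.18, -0.31, 0.93], [-0.76, -0.65, -0.07]]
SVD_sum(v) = [[0.41, -0.45, -0.23], [0.10, -0.11, -0.06], [-0.16, 0.18, 0.09]] + [[-0.0, 0.0, -0.0], [0.00, -0.0, 0.01], [-0.00, 0.00, -0.00]] + [[0.0, 0.0, 0.00], [0.0, 0.00, 0.00], [0.0, 0.00, 0.0]]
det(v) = -0.00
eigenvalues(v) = [0.39, -0.01, 0.0]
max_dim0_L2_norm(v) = 0.5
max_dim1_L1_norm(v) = 1.09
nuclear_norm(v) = 0.73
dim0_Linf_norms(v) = [0.41, 0.45, 0.23]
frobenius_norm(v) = 0.72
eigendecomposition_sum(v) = [[0.41, -0.45, -0.24], [0.1, -0.11, -0.06], [-0.16, 0.17, 0.09]] + [[0.0, -0.00, 0.00], [0.00, -0.01, 0.00], [-0.0, 0.0, -0.0]] + [[0.00, 0.00, 0.00], [0.0, 0.0, 0.00], [0.0, 0.0, 0.0]]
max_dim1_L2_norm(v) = 0.65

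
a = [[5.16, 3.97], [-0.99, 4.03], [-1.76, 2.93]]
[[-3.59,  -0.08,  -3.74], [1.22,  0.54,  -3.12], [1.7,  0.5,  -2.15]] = a @ [[-0.78, -0.1, -0.11], [0.11, 0.11, -0.80]]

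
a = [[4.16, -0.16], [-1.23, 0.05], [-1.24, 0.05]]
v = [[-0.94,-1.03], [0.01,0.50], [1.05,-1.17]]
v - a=[[-5.10, -0.87], [1.24, 0.45], [2.29, -1.22]]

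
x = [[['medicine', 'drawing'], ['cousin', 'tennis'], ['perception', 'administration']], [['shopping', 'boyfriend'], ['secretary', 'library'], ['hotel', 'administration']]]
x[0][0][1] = 'drawing'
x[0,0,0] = 'medicine'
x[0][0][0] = 'medicine'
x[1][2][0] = 'hotel'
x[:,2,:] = [['perception', 'administration'], ['hotel', 'administration']]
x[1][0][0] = 'shopping'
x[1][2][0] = 'hotel'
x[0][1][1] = 'tennis'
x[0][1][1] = 'tennis'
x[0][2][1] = 'administration'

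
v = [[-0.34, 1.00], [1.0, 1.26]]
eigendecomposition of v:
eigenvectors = [[-0.90, -0.43], [0.43, -0.90]]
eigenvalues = [-0.82, 1.74]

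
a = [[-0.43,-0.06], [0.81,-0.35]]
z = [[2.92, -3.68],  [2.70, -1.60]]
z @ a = [[-4.24,1.11], [-2.46,0.40]]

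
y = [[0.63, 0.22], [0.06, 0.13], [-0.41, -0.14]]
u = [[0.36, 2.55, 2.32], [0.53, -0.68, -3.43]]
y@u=[[0.34, 1.46, 0.71], [0.09, 0.06, -0.31], [-0.22, -0.95, -0.47]]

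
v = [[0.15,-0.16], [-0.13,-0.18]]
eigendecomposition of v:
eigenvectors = [[0.95, 0.38], [-0.32, 0.92]]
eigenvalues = [0.2, -0.23]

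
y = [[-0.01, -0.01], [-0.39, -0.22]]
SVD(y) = [[-0.03, -1.0],[-1.00, 0.03]] @ diag([0.4479794631066584, 0.003794816816402217]) @ [[0.87, 0.49],[-0.49, 0.87]]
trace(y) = -0.23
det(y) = -0.00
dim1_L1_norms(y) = [0.02, 0.61]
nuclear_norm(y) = 0.45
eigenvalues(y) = [0.01, -0.24]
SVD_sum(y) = [[-0.01, -0.01], [-0.39, -0.22]] + [[0.00,-0.0], [-0.00,0.0]]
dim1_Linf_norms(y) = [0.01, 0.39]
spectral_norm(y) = 0.45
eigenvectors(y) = [[0.5, 0.04], [-0.86, 1.0]]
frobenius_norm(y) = 0.45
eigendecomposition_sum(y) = [[0.01, -0.00], [-0.01, 0.0]] + [[-0.02, -0.01], [-0.38, -0.22]]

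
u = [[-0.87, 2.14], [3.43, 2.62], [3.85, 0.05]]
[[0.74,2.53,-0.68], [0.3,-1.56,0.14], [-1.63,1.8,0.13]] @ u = [[5.42, 8.18], [-5.07, -3.44], [8.09, 1.23]]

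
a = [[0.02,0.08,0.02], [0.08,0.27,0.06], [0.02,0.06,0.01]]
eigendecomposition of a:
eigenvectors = [[-0.28, -0.72, 0.64], [-0.94, 0.06, -0.34], [-0.21, 0.7, 0.69]]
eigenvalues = [0.31, -0.01, -0.0]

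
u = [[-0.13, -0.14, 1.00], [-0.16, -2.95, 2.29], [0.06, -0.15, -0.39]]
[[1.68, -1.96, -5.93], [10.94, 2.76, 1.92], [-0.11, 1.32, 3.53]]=u @ [[4.13,  5.64,  -2.91],[-2.48,  -2.46,  -6.05],[1.87,  -1.57,  -7.16]]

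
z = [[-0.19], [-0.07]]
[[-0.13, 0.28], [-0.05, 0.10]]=z@[[0.69,-1.46]]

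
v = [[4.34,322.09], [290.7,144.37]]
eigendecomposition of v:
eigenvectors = [[-0.8, -0.64], [0.60, -0.77]]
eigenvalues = [-239.55, 388.26]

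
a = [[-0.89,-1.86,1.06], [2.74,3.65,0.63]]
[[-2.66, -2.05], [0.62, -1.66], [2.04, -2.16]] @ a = [[-3.25, -2.53, -4.11], [-5.10, -7.21, -0.39], [-7.73, -11.68, 0.80]]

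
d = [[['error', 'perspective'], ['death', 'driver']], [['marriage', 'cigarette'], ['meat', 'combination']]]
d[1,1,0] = 'meat'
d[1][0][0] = 'marriage'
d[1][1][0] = 'meat'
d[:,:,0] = [['error', 'death'], ['marriage', 'meat']]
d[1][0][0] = 'marriage'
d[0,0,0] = 'error'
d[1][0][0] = 'marriage'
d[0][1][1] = 'driver'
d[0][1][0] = 'death'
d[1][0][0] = 'marriage'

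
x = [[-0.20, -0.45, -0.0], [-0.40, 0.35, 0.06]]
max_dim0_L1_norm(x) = 0.8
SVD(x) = [[-0.60, 0.8], [0.8, 0.6]] @ diag([0.5872032880484834, 0.42871004012624875]) @ [[-0.34,  0.94,  0.08],[-0.94,  -0.34,  0.08]]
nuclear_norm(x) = 1.02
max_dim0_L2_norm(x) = 0.57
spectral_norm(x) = 0.59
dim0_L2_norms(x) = [0.45, 0.57, 0.06]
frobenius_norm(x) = 0.73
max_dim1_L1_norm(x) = 0.81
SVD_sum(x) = [[0.12, -0.33, -0.03], [-0.16, 0.44, 0.04]] + [[-0.32,-0.12,0.03],[-0.24,-0.09,0.02]]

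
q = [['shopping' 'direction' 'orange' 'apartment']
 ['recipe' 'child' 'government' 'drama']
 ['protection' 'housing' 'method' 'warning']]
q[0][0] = 'shopping'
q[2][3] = 'warning'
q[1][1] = 'child'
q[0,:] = ['shopping', 'direction', 'orange', 'apartment']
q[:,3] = ['apartment', 'drama', 'warning']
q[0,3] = 'apartment'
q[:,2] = ['orange', 'government', 'method']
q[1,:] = ['recipe', 'child', 'government', 'drama']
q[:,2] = ['orange', 'government', 'method']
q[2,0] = 'protection'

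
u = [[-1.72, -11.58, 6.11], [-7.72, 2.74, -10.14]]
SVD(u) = [[-0.72, 0.70],[0.7, 0.72]] @ diag([15.893186769464267, 9.577009674785025]) @ [[-0.26, 0.64, -0.72], [-0.70, -0.64, -0.31]]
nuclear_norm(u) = 25.47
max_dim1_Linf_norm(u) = 11.58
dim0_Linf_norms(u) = [7.72, 11.58, 10.14]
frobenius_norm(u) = 18.56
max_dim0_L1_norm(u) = 16.25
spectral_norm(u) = 15.89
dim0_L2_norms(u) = [7.91, 11.9, 11.84]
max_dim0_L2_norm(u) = 11.9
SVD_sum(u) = [[2.97, -7.32, 8.21], [-2.89, 7.12, -7.98]] + [[-4.69, -4.26, -2.1], [-4.83, -4.38, -2.16]]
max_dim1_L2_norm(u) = 13.21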